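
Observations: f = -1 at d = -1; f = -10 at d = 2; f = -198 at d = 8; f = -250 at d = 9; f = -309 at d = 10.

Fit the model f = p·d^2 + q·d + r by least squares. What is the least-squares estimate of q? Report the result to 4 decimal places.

q = -0.1105

The normal system XᵀX·[p, q, r]ᵀ = Xᵀf is [[20674, 2248, 250]; [2248, 250, 28]; [250, 28, 5]]·[p, q, r]ᵀ = [-63863, -6943, -768]ᵀ.
Row-reducing yields p = -331415/106782, q = -11797/106782, r = 1059/481.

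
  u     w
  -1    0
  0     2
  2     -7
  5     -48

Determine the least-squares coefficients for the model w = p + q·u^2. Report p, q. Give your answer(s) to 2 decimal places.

Compute the Gram sums: Σ1 = 4, Σu^2 = 30, Σu^2·u^2 = 642.
And Σw = -53, Σu^2·w = -1228.
det = 4·642 − 30² = 1668.
p = ((-53)·642 − 30·(-1228))/1668 = 469/278; q = (4·(-1228) − 30·(-53))/1668 = -1661/834.

p = 1.69, q = -1.99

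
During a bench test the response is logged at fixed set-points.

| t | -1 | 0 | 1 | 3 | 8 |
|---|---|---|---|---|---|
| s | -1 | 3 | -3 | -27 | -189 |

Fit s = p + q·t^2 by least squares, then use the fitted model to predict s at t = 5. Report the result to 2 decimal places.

From the data, Σ1 = 5, Σt^2 = 75, Σt^2·t^2 = 4179.
And Σs = -217, Σt^2·s = -12343.
MᵀM·[p, q]ᵀ = Mᵀs becomes [[5, 75]; [75, 4179]]·[p, q]ᵀ = [-217, -12343]ᵀ.
Δ = 5·4179 − 75² = 15270.
p = ((-217)·4179 − 75·(-12343))/15270 = 3147/2545; q = (5·(-12343) − 75·(-217))/15270 = -4544/1527.
At t = 5: ŝ = (3147/2545)·(1) + (-4544/1527)·(25) = -558559/7635.

ŝ = -73.16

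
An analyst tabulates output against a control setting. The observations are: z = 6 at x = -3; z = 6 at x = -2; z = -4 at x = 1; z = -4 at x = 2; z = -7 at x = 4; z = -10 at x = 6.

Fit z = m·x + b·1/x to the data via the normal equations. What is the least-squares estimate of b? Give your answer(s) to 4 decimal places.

b = -2.7578

With design matrix M, MᵀM = [[70, 6]; [6, 245/144]] and Mᵀz = [-130, -173/12]ᵀ.
Determinant 70·(245/144) − 6² = 5983/72.
m = ((-130)·(245/144) − 6·(-173/12))/(5983/72) = -9697/5983; b = (70·(-173/12) − 6·(-130))/(5983/72) = -16500/5983.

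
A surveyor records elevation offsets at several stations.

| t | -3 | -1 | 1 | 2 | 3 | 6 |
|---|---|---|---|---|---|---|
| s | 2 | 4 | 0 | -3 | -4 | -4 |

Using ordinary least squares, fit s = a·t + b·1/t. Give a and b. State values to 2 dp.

a = -0.71, b = -1.56

Setting ∂/∂a … = 0 gives: 60·a + 6·b = -52;  6·a + (5/2)·b = -49/6.
Determinant 60·(5/2) − 6² = 114.
a = ((-52)·(5/2) − 6·(-49/6))/114 = -27/38; b = (60·(-49/6) − 6·(-52))/114 = -89/57.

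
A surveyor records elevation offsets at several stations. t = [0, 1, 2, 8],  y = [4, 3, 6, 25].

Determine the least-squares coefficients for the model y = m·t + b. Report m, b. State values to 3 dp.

Sums needed: Σt·t = 69, Σt = 11, Σ1 = 4.
Right-hand side: Σt·y = 215, Σy = 38.
Determinant 69·4 − 11² = 155.
m = (215·4 − 11·38)/155 = 442/155; b = (69·38 − 11·215)/155 = 257/155.

m = 2.852, b = 1.658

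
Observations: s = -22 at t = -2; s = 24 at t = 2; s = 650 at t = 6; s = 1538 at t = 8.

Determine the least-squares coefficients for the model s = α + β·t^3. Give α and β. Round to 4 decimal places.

Compute the Gram sums: Σ1 = 4, Σt^3 = 728, Σt^3·t^3 = 308928.
Right-hand side: Σs = 2190, Σt^3·s = 928224.
So AᵀA·[α, β]ᵀ = Aᵀs: [[4, 728]; [728, 308928]]·[α, β]ᵀ = [2190, 928224]ᵀ.
Δ = 4·308928 − 728² = 705728.
α = (2190·308928 − 728·928224)/705728 = 12582/11027; β = (4·928224 − 728·2190)/705728 = 132411/44108.

α = 1.1410, β = 3.0020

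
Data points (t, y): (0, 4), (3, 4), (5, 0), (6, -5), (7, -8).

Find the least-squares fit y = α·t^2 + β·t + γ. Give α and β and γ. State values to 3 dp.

α = -0.437, β = 1.276, γ = 4.042

Forming AᵀA = [[4403, 711, 119]; [711, 119, 21]; [119, 21, 5]] and Aᵀy = [-536, -74, -5]ᵀ gives AᵀA·[α, β, γ]ᵀ = Aᵀy.
Inverting the 3×3 Gram matrix, [α, β, γ]ᵀ = [-125/286, 365/286, 578/143]ᵀ.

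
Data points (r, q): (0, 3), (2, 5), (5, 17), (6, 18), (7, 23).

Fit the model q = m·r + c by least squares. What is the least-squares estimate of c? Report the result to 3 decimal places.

c = 1.435

The normal system XᵀX·[m, c]ᵀ = Xᵀq is [[114, 20]; [20, 5]]·[m, c]ᵀ = [364, 66]ᵀ.
Δ = 114·5 − 20² = 170.
m = (364·5 − 20·66)/170 = 50/17; c = (114·66 − 20·364)/170 = 122/85.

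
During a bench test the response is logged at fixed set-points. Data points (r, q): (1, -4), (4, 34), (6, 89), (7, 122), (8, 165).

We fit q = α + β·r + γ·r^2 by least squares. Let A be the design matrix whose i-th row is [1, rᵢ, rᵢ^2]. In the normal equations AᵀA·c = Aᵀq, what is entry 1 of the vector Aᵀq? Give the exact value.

Entry 1 ↔ basis 1, so (Aᵀq)_{1} = Σᵢ qᵢ = (1)·(-4) + (1)·(34) + (1)·(89) + (1)·(122) + (1)·(165) = 406.

406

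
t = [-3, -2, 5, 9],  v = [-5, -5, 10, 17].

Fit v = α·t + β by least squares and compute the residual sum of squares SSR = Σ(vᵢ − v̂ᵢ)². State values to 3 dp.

SSR = 2.142

Normal-equation sums: Σt·t = 119, Σt = 9, Σ1 = 4.
Moment sums: Σt·v = 228, Σv = 17.
Eliminating β: 4·(row 1) − 9·(row 2) gives 395·α = 4·228 − 9·17 = 759, so α = 759/395.
Then β = (17 − 9·(759/395))/4 = -29/395.
Residuals: 331/395, -428/395, 184/395, -87/395; SSR = 846/395.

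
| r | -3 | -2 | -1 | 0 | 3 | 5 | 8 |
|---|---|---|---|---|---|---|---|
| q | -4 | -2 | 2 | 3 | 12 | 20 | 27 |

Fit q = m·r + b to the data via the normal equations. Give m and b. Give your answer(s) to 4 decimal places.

Entries of MᵀM: Σr·r = 112, Σr = 10, Σ1 = 7.
Moment sums: Σr·q = 366, Σq = 58.
MᵀM·[m, b]ᵀ = Mᵀq becomes [[112, 10]; [10, 7]]·[m, b]ᵀ = [366, 58]ᵀ.
Determinant 112·7 − 10² = 684.
m = (366·7 − 10·58)/684 = 991/342; b = (112·58 − 10·366)/684 = 709/171.

m = 2.8977, b = 4.1462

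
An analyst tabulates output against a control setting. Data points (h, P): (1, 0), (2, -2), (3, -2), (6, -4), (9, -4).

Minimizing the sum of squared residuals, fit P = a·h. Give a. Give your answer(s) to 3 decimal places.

From the data, Σh·h = 131.
For XᵀP: Σh·P = -70.
Normal equations: [[131]]·[a]ᵀ = [-70]ᵀ.
Hence a = -70 / 131 ≈ -0.534351.

a = -0.534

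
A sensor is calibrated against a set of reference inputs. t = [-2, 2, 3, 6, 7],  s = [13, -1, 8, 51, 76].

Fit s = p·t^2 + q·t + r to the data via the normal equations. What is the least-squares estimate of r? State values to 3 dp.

Setting ∂/∂p … = 0 gives: 3810·p + 586·q + 102·r = 5680;  586·p + 102·q + 16·r = 834;  102·p + 16·q + 5·r = 147.
Inverting the 3×3 Gram matrix, [p, q, r]ᵀ = [13067/6391, -1912/581, -11369/6391]ᵀ.

r = -1.779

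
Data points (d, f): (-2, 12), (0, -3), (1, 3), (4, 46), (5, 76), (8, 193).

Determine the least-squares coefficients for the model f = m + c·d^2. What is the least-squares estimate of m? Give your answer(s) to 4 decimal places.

The normal system XᵀX·[m, c]ᵀ = Xᵀf is [[6, 110]; [110, 4994]]·[m, c]ᵀ = [327, 15039]ᵀ.
Eliminating c: 4994·(row 1) − 110·(row 2) gives 17864·m = 4994·327 − 110·15039 = -21252, so m = -69/58.
Then c = (15039 − 110·(-69/58))/4994 = 969/319.

m = -1.1897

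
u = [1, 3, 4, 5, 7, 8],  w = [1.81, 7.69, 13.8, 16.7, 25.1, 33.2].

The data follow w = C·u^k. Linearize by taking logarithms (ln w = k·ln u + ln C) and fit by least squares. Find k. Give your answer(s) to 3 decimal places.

k = 1.386

Let Y = ln w. Fitting Y = k·ln u + ln C by least squares:
Σln u = 8.1197, Σ(ln u)² = 13.8297, Σln w = 14.7987, Σln u·ln w = 23.9656.
Equations: 13.8297·k + 8.1197·ln C = 23.9656;  8.1197·k + 6·ln C = 14.7987.
Δ = 13.8297·6 − (8.1197)² = 17.0487; k = (23.9656·6 − 8.1197·14.7987)/17.0487 = 1.38617, ln C = (13.8297·14.7987 − 8.1197·23.9656)/17.0487 = 0.59057.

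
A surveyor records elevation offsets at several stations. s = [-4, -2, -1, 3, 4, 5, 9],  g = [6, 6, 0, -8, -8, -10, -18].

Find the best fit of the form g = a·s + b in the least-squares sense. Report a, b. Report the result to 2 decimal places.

Compute the Gram sums: Σs·s = 152, Σs = 14, Σ1 = 7.
Right-hand side: Σs·g = -304, Σg = -32.
Normal equations: [[152, 14]; [14, 7]]·[a, b]ᵀ = [-304, -32]ᵀ.
det = 152·7 − 14² = 868.
a = ((-304)·7 − 14·(-32))/868 = -60/31; b = (152·(-32) − 14·(-304))/868 = -152/217.

a = -1.94, b = -0.70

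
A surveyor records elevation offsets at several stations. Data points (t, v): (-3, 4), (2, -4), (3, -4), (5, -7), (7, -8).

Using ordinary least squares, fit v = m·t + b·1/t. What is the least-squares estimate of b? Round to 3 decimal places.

b = -2.951

The normal equations are: 96·m + 5·b = -123;  5·m + (23489/44100)·b = -757/105.
(Σt·t = 96, Σt·1/t = 5, Σ1/t·1/t = 23489/44100, Σt·v = -123, Σ1/t·v = -757/105.)
det = 96·(23489/44100) − 5² = 96037/3675.
m = ((-123)·(23489/44100) − 5·(-757/105))/(96037/3675) = -433149/384148; b = (96·(-757/105) − 5·(-123))/(96037/3675) = -283395/96037.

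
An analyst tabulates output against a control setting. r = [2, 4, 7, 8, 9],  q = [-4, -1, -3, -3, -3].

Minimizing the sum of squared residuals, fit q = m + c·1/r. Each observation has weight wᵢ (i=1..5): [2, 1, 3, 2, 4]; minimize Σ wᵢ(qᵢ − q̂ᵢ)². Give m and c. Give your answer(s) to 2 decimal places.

With design matrix M, MᵀWM = [[12, 299/126]; [299/126, 89459/127008]] and MᵀWq = [-36, -160/21]ᵀ.
Determinant 12·(89459/127008) − (299/126)² = 89575/31752.
m = ((-36)·(89459/127008) − (299/126)·(-160/21))/(89575/31752) = -231051/89575; c = (12·(-160/21) − (299/126)·(-36))/(89575/31752) = -190512/89575.

m = -2.58, c = -2.13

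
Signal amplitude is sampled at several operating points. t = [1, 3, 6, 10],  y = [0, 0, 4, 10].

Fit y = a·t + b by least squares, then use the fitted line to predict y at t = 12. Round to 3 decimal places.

ŷ = 11.717

Entries of MᵀM: Σt·t = 146, Σt = 20, Σ1 = 4.
And Σt·y = 124, Σy = 14.
So MᵀM·[a, b]ᵀ = Mᵀy: [[146, 20]; [20, 4]]·[a, b]ᵀ = [124, 14]ᵀ.
Δ = 146·4 − 20² = 184.
a = (124·4 − 20·14)/184 = 27/23; b = (146·14 − 20·124)/184 = -109/46.
At t = 12: ŷ = (27/23)·(12) + (-109/46)·(1) = 539/46.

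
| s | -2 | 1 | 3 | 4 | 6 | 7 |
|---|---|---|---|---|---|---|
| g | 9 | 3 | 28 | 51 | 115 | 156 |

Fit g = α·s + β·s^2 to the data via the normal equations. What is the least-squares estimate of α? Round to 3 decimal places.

α = 0.685

Sums needed: Σs·s = 115, Σs·s^2 = 643, Σs^2·s^2 = 4051.
Right-hand side: Σs·g = 2055, Σs^2·g = 12891.
So AᵀA·[α, β]ᵀ = Aᵀg: [[115, 643]; [643, 4051]]·[α, β]ᵀ = [2055, 12891]ᵀ.
det = 115·4051 − 643² = 52416.
α = (2055·4051 − 643·12891)/52416 = 997/1456; β = (115·12891 − 643·2055)/52416 = 4475/1456.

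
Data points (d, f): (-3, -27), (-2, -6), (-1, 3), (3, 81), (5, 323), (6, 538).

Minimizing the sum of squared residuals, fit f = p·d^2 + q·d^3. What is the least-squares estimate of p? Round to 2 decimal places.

From the data, Σd^2·d^2 = 2100, Σd^2·d^3 = 10868, Σd^3·d^3 = 63804.
For Mᵀf: Σd^2·f = 27908, Σd^3·f = 159544.
MᵀM·[p, q]ᵀ = Mᵀf becomes [[2100, 10868]; [10868, 63804]]·[p, q]ᵀ = [27908, 159544]ᵀ.
Δ = 2100·63804 − 10868² = 15874976.
p = (27908·63804 − 10868·159544)/15874976 = 224605/76322; q = (2100·159544 − 10868·27908)/15874976 = 1983641/992186.

p = 2.94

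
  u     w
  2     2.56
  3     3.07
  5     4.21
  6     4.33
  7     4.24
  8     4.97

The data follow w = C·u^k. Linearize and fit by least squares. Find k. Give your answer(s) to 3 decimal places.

k = 0.458

With ln wᵢ as the transformed response and ln uᵢ as the regressor:
XᵀX = [[15.5987, 9.2183]; [9.2183, 6]], rhs = [12.9685, 8.0127]ᵀ  (here Σln u = 9.2183, Σ(ln u)² = 15.5987, Σln w = 8.0127, Σln u·ln w = 12.9685).
Δ = 15.5987·6 − (9.2183)² = 8.6152; k = (12.9685·6 − 9.2183·8.0127)/8.6152 = 0.45821, ln C = (15.5987·8.0127 − 9.2183·12.9685)/8.6152 = 0.63147.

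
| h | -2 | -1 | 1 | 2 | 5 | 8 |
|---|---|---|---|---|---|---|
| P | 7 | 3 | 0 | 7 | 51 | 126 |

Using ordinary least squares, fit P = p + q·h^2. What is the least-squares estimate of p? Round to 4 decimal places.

Setting ∂/∂p … = 0 gives: 6·p + 99·q = 194;  99·p + 4755·q = 9398.
Eliminating q: 4755·(row 1) − 99·(row 2) gives 18729·p = 4755·194 − 99·9398 = -7932, so p = -2644/6243.
Then q = (9398 − 99·(-2644/6243))/4755 = 12394/6243.

p = -0.4235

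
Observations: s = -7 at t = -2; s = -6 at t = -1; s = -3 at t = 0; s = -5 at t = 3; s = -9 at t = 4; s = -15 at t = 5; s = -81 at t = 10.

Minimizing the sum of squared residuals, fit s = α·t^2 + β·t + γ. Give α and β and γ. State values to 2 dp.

α = -0.98, β = 1.93, γ = -1.45

The normal system AᵀA·[α, β, γ]ᵀ = Aᵀs is [[10979, 1207, 155]; [1207, 155, 19]; [155, 19, 7]]·[α, β, γ]ᵀ = [-8698, -916, -126]ᵀ.
Inverting the 3×3 Gram matrix, [α, β, γ]ᵀ = [-69881/71013, 274295/142026, -68751/47342]ᵀ.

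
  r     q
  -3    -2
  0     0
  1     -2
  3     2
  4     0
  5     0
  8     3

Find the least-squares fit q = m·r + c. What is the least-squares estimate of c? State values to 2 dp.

c = -0.90

Sums needed: Σr·r = 124, Σr = 18, Σ1 = 7.
Moment sums: Σr·q = 34, Σq = 1.
Normal equations: [[124, 18]; [18, 7]]·[m, c]ᵀ = [34, 1]ᵀ.
Eliminating c: 7·(row 1) − 18·(row 2) gives 544·m = 7·34 − 18·1 = 220, so m = 55/136.
Then c = (1 − 18·(55/136))/7 = -61/68.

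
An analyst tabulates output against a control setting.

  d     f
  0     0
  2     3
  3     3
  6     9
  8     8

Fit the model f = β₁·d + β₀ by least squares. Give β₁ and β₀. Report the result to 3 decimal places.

β₁ = 1.118, β₀ = 0.353

Forming AᵀA = [[113, 19]; [19, 5]] and Aᵀf = [133, 23]ᵀ gives AᵀA·[β₁, β₀]ᵀ = Aᵀf.
det = 113·5 − 19² = 204.
β₁ = (133·5 − 19·23)/204 = 19/17; β₀ = (113·23 − 19·133)/204 = 6/17.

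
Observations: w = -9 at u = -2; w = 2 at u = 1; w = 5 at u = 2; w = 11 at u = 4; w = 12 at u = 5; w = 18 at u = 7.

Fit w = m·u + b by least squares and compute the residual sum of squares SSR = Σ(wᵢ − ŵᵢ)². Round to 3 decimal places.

Entries of MᵀM: Σu·u = 99, Σu = 17, Σ1 = 6.
For Mᵀw: Σu·w = 260, Σw = 39.
MᵀM·[m, b]ᵀ = Mᵀw becomes [[99, 17]; [17, 6]]·[m, b]ᵀ = [260, 39]ᵀ.
Eliminating b: 6·(row 1) − 17·(row 2) gives 305·m = 6·260 − 17·39 = 897, so m = 897/305.
Then b = (39 − 17·(897/305))/6 = -559/305.
Residuals: -392/305, 272/305, 58/61, 326/305, -266/305, -46/61; SSR = 1776/305.

SSR = 5.823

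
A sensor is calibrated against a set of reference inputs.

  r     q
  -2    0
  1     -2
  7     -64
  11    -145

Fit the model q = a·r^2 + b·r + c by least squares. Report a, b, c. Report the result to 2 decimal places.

a = -1.02, b = -1.97, c = 0.44

From the data, Σr^2·r^2 = 17059, Σr^2·r = 1667, Σr^2 = 175, Σr·r = 175, Σr = 17, Σ1 = 4.
And Σr^2·q = -20683, Σr·q = -2045, Σq = -211.
Solving the 3×3 system (Gaussian elimination) gives a = -291/284, b = -559/284, c = 63/142.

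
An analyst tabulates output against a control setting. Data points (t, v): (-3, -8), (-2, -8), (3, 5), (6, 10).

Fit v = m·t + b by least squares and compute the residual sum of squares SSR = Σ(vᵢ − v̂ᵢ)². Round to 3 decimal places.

Setting ∂/∂m … = 0 gives: 58·m + 4·b = 115;  4·m + 4·b = -1.
Eliminating b: 4·(row 1) − 4·(row 2) gives 216·m = 4·115 − 4·(-1) = 464, so m = 58/27.
Then b = ((-1) − 4·(58/27))/4 = -259/108.
Residuals: 91/108, -47/36, 103/108, -53/108; SSR = 385/108.

SSR = 3.565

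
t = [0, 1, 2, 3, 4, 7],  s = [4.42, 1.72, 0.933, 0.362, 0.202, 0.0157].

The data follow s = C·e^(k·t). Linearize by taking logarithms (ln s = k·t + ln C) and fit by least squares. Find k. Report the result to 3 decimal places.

Let Y = ln s. Fitting Y = k·t + ln C by least squares:
Σt = 17.0000, Σ(t)² = 79.0000, Σln s = -4.8106, Σt·ln s = -38.1213.
Normal system: [[79.0000, 17.0000]; [17.0000, 6]]·[k, ln C]ᵀ = [-38.1213, -4.8106]ᵀ.
Slope k = (n·Σt·ln s − Σt·Σln s)/(n·Σ(t)² − (Σt)²) = (6·-38.1213 − 17.0000·-4.8106)/185.0000 = -0.79431; ln C = (Σln s − k·Σt)/n = 1.44879.

k = -0.794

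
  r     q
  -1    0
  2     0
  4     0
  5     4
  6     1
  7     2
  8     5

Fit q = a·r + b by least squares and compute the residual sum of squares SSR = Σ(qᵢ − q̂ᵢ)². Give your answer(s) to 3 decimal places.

SSR = 12.931

Setting ∂/∂a … = 0 gives: 195·a + 31·b = 80;  31·a + 7·b = 12.
(Σr·r = 195, Σr = 31, Σ1 = 7, Σr·q = 80, Σq = 12.)
Δ = 195·7 − 31² = 404.
a = (80·7 − 31·12)/404 = 47/101; b = (195·12 − 31·80)/404 = -35/101.
Residuals: 82/101, -59/101, -153/101, 204/101, -146/101, -92/101, 164/101; SSR = 1306/101.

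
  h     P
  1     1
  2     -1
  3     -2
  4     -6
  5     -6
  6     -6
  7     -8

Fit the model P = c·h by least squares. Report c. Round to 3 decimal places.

c = -1.093

Entries of AᵀA: Σh·h = 140.
Moment sums: Σh·P = -153.
Hence c = -153 / 140 ≈ -1.09286.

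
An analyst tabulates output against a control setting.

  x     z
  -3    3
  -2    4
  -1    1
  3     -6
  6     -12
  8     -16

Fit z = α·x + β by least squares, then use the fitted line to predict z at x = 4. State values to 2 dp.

ẑ = -8.30

The normal equations are: 123·α + 11·β = -236;  11·α + 6·β = -26.
det = 123·6 − 11² = 617.
α = ((-236)·6 − 11·(-26))/617 = -1130/617; β = (123·(-26) − 11·(-236))/617 = -602/617.
At x = 4: ẑ = (-1130/617)·(4) + (-602/617)·(1) = -5122/617.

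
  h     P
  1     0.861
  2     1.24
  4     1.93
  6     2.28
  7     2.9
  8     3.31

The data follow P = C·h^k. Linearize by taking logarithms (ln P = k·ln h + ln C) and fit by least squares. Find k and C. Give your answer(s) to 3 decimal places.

k = 0.626, C = 0.828

Let Y = ln P. Fitting Y = k·ln h + ln C by least squares:
Over the data: Σln h = 7.8966, Σ(ln h)² = 13.7233, Σln P = 3.8088, Σln h·ln P = 7.0982.
Normal system: [[13.7233, 7.8966]; [7.8966, 6]]·[k, ln C]ᵀ = [7.0982, 3.8088]ᵀ.
Solving (det = 19.9843): k = 0.62612, ln C = -0.18923, so C = exp(-0.18923) = 0.82760.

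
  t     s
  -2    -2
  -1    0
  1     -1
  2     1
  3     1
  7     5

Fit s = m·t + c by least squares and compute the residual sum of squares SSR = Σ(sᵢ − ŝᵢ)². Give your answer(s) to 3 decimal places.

SSR = 3.617

From the data, Σt·t = 68, Σt = 10, Σ1 = 6.
Right-hand side: Σt·s = 43, Σs = 4.
Normal equations: [[68, 10]; [10, 6]]·[m, c]ᵀ = [43, 4]ᵀ.
Δ = 68·6 − 10² = 308.
m = (43·6 − 10·4)/308 = 109/154; c = (68·4 − 10·43)/308 = -79/154.
Residuals: -1/14, 94/77, -92/77, 15/154, -47/77, 43/77; SSR = 557/154.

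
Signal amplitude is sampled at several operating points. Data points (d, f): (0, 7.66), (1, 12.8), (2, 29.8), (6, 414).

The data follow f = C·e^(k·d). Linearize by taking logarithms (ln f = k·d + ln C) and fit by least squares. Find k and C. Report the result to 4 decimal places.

k = 0.6738, C = 7.2827

Let Y = ln f. Fitting Y = k·d + ln C by least squares:
Over the data: Σd = 9.0000, Σ(d)² = 41.0000, Σln f = 14.0058, Σd·ln f = 45.4937.
Normal system: [[41.0000, 9.0000]; [9.0000, 4]]·[k, ln C]ᵀ = [45.4937, 14.0058]ᵀ.
Slope k = (n·Σd·ln f − Σd·Σln f)/(n·Σ(d)² − (Σd)²) = (4·45.4937 − 9.0000·14.0058)/83.0000 = 0.67376; ln C = (Σln f − k·Σd)/n = 1.98550, so C = exp(1.98550) = 7.28266.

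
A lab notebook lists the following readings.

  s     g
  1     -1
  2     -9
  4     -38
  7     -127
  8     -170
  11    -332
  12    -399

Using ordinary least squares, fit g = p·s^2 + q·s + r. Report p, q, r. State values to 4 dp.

p = -3.0208, q = 3.2147, r = -2.1955

Compute the Gram sums: Σs^2·s^2 = 42147, Σs^2·s = 3987, Σs^2 = 399, Σs·s = 399, Σs = 45, Σ1 = 7.
And Σs^2·g = -115376, Σs·g = -10860, Σg = -1076.
Normal equations: [[42147, 3987, 399]; [3987, 399, 45]; [399, 45, 7]]·[p, q, r]ᵀ = [-115376, -10860, -1076]ᵀ.
Inverting the 3×3 Gram matrix, [p, q, r]ᵀ = [-26888/8901, 9538/2967, -6514/2967]ᵀ.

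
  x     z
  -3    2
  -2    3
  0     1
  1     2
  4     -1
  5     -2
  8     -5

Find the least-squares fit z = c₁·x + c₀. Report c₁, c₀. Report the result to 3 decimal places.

c₁ = -0.675, c₀ = 1.253

Forming MᵀM = [[119, 13]; [13, 7]] and Mᵀz = [-64, 0]ᵀ gives MᵀM·[c₁, c₀]ᵀ = Mᵀz.
Δ = 119·7 − 13² = 664.
c₁ = ((-64)·7 − 13·0)/664 = -56/83; c₀ = (119·0 − 13·(-64))/664 = 104/83.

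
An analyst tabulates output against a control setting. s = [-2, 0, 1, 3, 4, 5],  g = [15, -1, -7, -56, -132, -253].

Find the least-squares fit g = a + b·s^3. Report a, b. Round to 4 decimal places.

The normal system AᵀA·[a, b]ᵀ = Aᵀg is [[6, 209]; [209, 20515]]·[a, b]ᵀ = [-434, -41712]ᵀ.
Determinant 6·20515 − 209² = 79409.
a = ((-434)·20515 − 209·(-41712))/79409 = -16882/7219; b = (6·(-41712) − 209·(-434))/79409 = -14506/7219.

a = -2.3386, b = -2.0094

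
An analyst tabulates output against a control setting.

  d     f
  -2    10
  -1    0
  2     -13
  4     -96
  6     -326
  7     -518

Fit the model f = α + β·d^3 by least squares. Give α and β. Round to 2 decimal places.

Compute the Gram sums: Σ1 = 6, Σd^3 = 622, Σd^3·d^3 = 168530.
For Xᵀf: Σf = -943, Σd^3·f = -254418.
XᵀX·[α, β]ᵀ = Xᵀf becomes [[6, 622]; [622, 168530]]·[α, β]ᵀ = [-943, -254418]ᵀ.
det = 6·168530 − 622² = 624296.
α = ((-943)·168530 − 622·(-254418))/624296 = -337897/312148; β = (6·(-254418) − 622·(-943))/624296 = -469981/312148.

α = -1.08, β = -1.51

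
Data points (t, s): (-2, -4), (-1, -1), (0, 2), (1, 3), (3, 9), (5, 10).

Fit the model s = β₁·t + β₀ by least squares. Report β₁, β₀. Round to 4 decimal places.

β₁ = 2.0588, β₀ = 1.1078

The normal equations are: 40·β₁ + 6·β₀ = 89;  6·β₁ + 6·β₀ = 19.
Δ = 40·6 − 6² = 204.
β₁ = (89·6 − 6·19)/204 = 35/17; β₀ = (40·19 − 6·89)/204 = 113/102.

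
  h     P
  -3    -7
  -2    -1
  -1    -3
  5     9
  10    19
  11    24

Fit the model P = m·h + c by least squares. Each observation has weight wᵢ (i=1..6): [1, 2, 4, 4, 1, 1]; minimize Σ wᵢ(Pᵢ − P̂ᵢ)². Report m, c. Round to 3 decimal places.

AᵀWA·[m, c]ᵀ = AᵀWP reads: 342·m + 30·c = 671;  30·m + 13·c = 58.
(Σwᵢ·h·h = 342, Σwᵢ·h = 30, Σwᵢ·1 = 13, Σwᵢ·h·P = 671, Σwᵢ·P = 58.)
Δ = 342·13 − 30² = 3546.
m = (671·13 − 30·58)/3546 = 6983/3546; c = (342·58 − 30·671)/3546 = -49/591.

m = 1.969, c = -0.083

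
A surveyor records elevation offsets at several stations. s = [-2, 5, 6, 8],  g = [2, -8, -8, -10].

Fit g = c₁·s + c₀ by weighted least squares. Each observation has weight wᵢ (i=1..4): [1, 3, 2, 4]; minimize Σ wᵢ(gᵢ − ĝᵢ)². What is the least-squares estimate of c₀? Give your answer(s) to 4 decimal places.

Compute the Gram sums: Σwᵢ·s·s = 407, Σwᵢ·s = 57, Σwᵢ·1 = 10.
Right-hand side: Σwᵢ·s·g = -540, Σwᵢ·g = -78.
Normal equations: [[407, 57]; [57, 10]]·[c₁, c₀]ᵀ = [-540, -78]ᵀ.
Determinant 407·10 − 57² = 821.
c₁ = ((-540)·10 − 57·(-78))/821 = -954/821; c₀ = (407·(-78) − 57·(-540))/821 = -966/821.

c₀ = -1.1766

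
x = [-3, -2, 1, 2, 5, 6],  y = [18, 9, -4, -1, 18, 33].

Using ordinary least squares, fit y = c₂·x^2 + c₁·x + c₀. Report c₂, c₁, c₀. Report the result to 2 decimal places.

Setting ∂/∂c₂ … = 0 gives: 2035·c₂ + 315·c₁ + 79·c₀ = 1828;  315·c₂ + 79·c₁ + 9·c₀ = 210;  79·c₂ + 9·c₁ + 6·c₀ = 73.
Inverting the 3×3 Gram matrix, [c₂, c₁, c₀]ᵀ = [53/38, -13191/4978, -5532/2489]ᵀ.

c₂ = 1.39, c₁ = -2.65, c₀ = -2.22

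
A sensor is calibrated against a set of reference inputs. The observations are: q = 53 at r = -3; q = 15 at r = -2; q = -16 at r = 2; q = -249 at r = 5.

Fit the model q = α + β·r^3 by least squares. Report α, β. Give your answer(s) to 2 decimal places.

Forming XᵀX = [[4, 98]; [98, 16482]] and Xᵀq = [-197, -32804]ᵀ gives XᵀX·[α, β]ᵀ = Xᵀq.
det = 4·16482 − 98² = 56324.
α = ((-197)·16482 − 98·(-32804))/56324 = -16081/28162; β = (4·(-32804) − 98·(-197))/56324 = -55955/28162.

α = -0.57, β = -1.99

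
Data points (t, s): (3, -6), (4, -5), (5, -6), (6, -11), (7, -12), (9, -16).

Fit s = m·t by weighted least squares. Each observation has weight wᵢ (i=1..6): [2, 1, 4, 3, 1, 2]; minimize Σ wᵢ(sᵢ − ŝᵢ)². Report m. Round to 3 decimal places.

m = -1.647

Forming AᵀWA = [[453]] and AᵀWs = [-746]ᵀ gives AᵀWA·[m]ᵀ = AᵀWs.
Hence m = -746 / 453 ≈ -1.6468.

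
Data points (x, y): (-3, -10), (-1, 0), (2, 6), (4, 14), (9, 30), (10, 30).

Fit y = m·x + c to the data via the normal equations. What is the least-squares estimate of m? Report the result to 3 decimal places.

With design matrix A, AᵀA = [[211, 21]; [21, 6]] and Aᵀy = [668, 70]ᵀ.
Eliminating c: 6·(row 1) − 21·(row 2) gives 825·m = 6·668 − 21·70 = 2538, so m = 846/275.
Then c = (70 − 21·(846/275))/6 = 742/825.

m = 3.076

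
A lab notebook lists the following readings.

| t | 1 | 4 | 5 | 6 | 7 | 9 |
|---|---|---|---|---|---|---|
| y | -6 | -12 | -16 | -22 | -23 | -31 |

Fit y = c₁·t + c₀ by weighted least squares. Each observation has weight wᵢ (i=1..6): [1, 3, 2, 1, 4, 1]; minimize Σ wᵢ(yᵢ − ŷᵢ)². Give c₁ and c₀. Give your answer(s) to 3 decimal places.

Entries of MᵀWM: Σwᵢ·t·t = 412, Σwᵢ·t = 66, Σwᵢ·1 = 12.
And Σwᵢ·t·y = -1365, Σwᵢ·y = -219.
Normal equations: [[412, 66]; [66, 12]]·[c₁, c₀]ᵀ = [-1365, -219]ᵀ.
Δ = 412·12 − 66² = 588.
c₁ = ((-1365)·12 − 66·(-219))/588 = -321/98; c₀ = (412·(-219) − 66·(-1365))/588 = -23/98.

c₁ = -3.276, c₀ = -0.235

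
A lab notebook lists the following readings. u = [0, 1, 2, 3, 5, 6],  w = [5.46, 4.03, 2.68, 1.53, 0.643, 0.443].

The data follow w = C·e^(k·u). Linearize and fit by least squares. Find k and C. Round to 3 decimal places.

k = -0.434, C = 5.878

With ln wᵢ as the transformed response and uᵢ as the regressor:
Σu = 17.0000, Σ(u)² = 75.0000, Σln w = 3.2465, Σu·ln w = -2.4520.
Equations: 75.0000·k + 17.0000·ln C = -2.4520;  17.0000·k + 6·ln C = 3.2465.
Δ = 75.0000·6 − (17.0000)² = 161.0000; k = (-2.4520·6 − 17.0000·3.2465)/161.0000 = -0.43418, ln C = (75.0000·3.2465 − 17.0000·-2.4520)/161.0000 = 1.77125, so C = exp(1.77125) = 5.87819.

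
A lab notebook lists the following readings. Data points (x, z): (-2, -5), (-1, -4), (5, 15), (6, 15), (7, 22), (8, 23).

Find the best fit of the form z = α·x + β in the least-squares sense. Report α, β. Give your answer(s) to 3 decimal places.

With design matrix A, AᵀA = [[179, 23]; [23, 6]] and Aᵀz = [517, 66]ᵀ.
Δ = 179·6 − 23² = 545.
α = (517·6 − 23·66)/545 = 1584/545; β = (179·66 − 23·517)/545 = -77/545.

α = 2.906, β = -0.141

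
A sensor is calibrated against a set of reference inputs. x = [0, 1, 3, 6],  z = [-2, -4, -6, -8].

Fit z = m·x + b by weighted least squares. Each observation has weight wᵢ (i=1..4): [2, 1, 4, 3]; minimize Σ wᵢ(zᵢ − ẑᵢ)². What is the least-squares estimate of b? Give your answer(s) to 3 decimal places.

Sums needed: Σwᵢ·x·x = 145, Σwᵢ·x = 31, Σwᵢ·1 = 10.
For MᵀWz: Σwᵢ·x·z = -220, Σwᵢ·z = -56.
Δ = 145·10 − 31² = 489.
m = ((-220)·10 − 31·(-56))/489 = -464/489; b = (145·(-56) − 31·(-220))/489 = -1300/489.

b = -2.658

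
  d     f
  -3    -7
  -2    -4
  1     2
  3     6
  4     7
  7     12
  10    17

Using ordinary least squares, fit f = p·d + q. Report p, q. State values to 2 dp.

p = 1.81, q = -0.45

Normal-equation sums: Σd·d = 188, Σd = 20, Σ1 = 7.
And Σd·f = 331, Σf = 33.
Δ = 188·7 − 20² = 916.
p = (331·7 − 20·33)/916 = 1657/916; q = (188·33 − 20·331)/916 = -104/229.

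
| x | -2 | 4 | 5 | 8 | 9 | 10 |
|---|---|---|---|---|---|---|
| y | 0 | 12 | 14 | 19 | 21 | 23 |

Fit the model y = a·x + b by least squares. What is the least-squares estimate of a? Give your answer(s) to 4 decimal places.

a = 1.8973

MᵀM·[a, b]ᵀ = Mᵀy reads: 290·a + 34·b = 689;  34·a + 6·b = 89.
(Σx·x = 290, Σx = 34, Σ1 = 6, Σx·y = 689, Σy = 89.)
Δ = 290·6 − 34² = 584.
a = (689·6 − 34·89)/584 = 277/146; b = (290·89 − 34·689)/584 = 298/73.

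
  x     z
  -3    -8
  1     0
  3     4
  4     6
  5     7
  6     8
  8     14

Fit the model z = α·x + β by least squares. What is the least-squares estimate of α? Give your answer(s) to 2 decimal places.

α = 1.91

From the data, Σx·x = 160, Σx = 24, Σ1 = 7.
Moment sums: Σx·z = 255, Σz = 31.
Determinant 160·7 − 24² = 544.
α = (255·7 − 24·31)/544 = 1041/544; β = (160·31 − 24·255)/544 = -145/68.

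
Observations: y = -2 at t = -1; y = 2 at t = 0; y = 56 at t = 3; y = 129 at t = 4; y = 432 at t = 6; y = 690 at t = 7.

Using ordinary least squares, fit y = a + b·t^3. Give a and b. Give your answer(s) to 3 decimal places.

a = 0.935, b = 2.005

The normal system XᵀX·[a, b]ᵀ = Xᵀy is [[6, 649]; [649, 169131]]·[a, b]ᵀ = [1307, 339752]ᵀ.
Eliminating b: 169131·(row 1) − 649·(row 2) gives 593585·a = 169131·1307 − 649·339752 = 555169, so a = 555169/593585.
Then b = (339752 − 649·(555169/593585))/169131 = 1190269/593585.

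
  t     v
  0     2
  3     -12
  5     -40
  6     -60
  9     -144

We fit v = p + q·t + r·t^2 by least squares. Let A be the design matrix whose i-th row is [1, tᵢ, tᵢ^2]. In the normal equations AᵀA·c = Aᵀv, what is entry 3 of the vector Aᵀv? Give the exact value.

Entry 3 ↔ basis t^2, so (Aᵀv)_{3} = Σᵢ (t^2)·vᵢ = (0)·(2) + (9)·(-12) + (25)·(-40) + (36)·(-60) + (81)·(-144) = -14932.

-14932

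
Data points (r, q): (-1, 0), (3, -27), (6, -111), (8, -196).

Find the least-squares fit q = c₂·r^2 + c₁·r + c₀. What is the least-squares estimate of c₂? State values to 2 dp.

c₂ = -2.99

Normal-equation sums: Σr^2·r^2 = 5474, Σr^2·r = 754, Σr^2 = 110, Σr·r = 110, Σr = 16, Σ1 = 4.
And Σr^2·q = -16783, Σr·q = -2315, Σq = -334.
AᵀA·[c₂, c₁, c₀]ᵀ = Aᵀq becomes [[5474, 754, 110]; [754, 110, 16]; [110, 16, 4]]·[c₂, c₁, c₀]ᵀ = [-16783, -2315, -334]ᵀ.
Row-reducing yields c₂ = -2339/781, c₁ = -1311/1562, c₀ = 1731/781.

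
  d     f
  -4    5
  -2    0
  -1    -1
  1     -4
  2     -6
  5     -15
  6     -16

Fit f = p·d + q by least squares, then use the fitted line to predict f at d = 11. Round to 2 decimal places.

f̂ = -26.41

Compute the Gram sums: Σd·d = 87, Σd = 7, Σ1 = 7.
For Xᵀf: Σd·f = -206, Σf = -37.
So XᵀX·[p, q]ᵀ = Xᵀf: [[87, 7]; [7, 7]]·[p, q]ᵀ = [-206, -37]ᵀ.
Eliminating q: 7·(row 1) − 7·(row 2) gives 560·p = 7·(-206) − 7·(-37) = -1183, so p = -169/80.
Then q = ((-37) − 7·(-169/80))/7 = -1777/560.
At d = 11: f̂ = (-169/80)·(11) + (-1777/560)·(1) = -1479/56.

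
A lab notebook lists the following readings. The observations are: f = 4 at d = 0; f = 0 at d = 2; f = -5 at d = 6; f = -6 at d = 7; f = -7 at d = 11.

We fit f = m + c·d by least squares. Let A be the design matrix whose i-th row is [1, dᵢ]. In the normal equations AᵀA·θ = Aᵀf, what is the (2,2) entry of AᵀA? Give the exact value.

Row 2 ↔ basis d, column 2 ↔ basis d, so (AᵀA)_{2,2} = Σᵢ (d)·(d) = (0)·(0) + (2)·(2) + (6)·(6) + (7)·(7) + (11)·(11) = 210.

210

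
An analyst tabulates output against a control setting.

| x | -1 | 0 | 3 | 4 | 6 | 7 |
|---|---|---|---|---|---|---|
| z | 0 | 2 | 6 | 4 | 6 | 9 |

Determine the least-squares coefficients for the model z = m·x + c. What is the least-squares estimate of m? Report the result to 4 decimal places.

m = 0.9344

Forming AᵀA = [[111, 19]; [19, 6]] and Aᵀz = [133, 27]ᵀ gives AᵀA·[m, c]ᵀ = Aᵀz.
Δ = 111·6 − 19² = 305.
m = (133·6 − 19·27)/305 = 57/61; c = (111·27 − 19·133)/305 = 94/61.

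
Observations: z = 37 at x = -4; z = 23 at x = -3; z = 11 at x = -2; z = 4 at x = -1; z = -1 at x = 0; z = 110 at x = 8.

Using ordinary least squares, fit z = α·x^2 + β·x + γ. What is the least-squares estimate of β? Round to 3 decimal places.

β = -1.714

The normal system MᵀM·[α, β, γ]ᵀ = Mᵀz is [[4450, 412, 94]; [412, 94, -2]; [94, -2, 6]]·[α, β, γ]ᵀ = [7887, 637, 184]ᵀ.
Inverting the 3×3 Gram matrix, [α, β, γ]ᵀ = [6749/3486, -5975/3486, -137/581]ᵀ.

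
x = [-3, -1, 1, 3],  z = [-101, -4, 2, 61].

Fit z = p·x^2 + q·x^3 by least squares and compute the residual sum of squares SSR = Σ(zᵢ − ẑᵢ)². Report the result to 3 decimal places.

SSR = 2.951

AᵀA·[p, q]ᵀ = Aᵀz reads: 164·p + 0·q = -362;  0·p + 1460·q = 4380.
Determinant 164·1460 − 0² = 239440.
p = ((-362)·1460 − 0·4380)/239440 = -181/82; q = (164·4380 − 0·(-362))/239440 = 3.
Residuals: -11/82, 99/82, 99/82, -11/82; SSR = 121/41.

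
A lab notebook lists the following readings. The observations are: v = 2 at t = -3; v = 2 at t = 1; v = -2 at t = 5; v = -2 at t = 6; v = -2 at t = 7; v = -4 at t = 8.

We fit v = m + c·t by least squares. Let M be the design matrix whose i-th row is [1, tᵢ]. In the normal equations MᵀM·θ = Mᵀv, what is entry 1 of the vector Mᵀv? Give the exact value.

Entry 1 ↔ basis 1, so (Mᵀv)_{1} = Σᵢ vᵢ = (1)·(2) + (1)·(2) + (1)·(-2) + (1)·(-2) + (1)·(-2) + (1)·(-4) = -6.

-6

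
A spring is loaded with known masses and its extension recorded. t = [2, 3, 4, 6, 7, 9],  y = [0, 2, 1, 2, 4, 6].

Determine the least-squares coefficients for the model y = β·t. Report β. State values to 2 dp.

From the data, Σt·t = 195.
Right-hand side: Σt·y = 104.
Normal equations: [[195]]·[β]ᵀ = [104]ᵀ.
Hence β = 104 / 195 ≈ 0.533333.

β = 0.53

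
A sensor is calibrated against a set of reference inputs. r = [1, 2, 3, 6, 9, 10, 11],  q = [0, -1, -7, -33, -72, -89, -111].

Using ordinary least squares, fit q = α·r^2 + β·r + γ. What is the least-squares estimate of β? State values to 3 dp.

β = -0.010

From the data, Σr^2·r^2 = 32596, Σr^2·r = 3312, Σr^2 = 352, Σr·r = 352, Σr = 42, Σ1 = 7.
Moment sums: Σr^2·q = -29418, Σr·q = -2980, Σq = -313.
XᵀX·[α, β, γ]ᵀ = Xᵀq becomes [[32596, 3312, 352]; [3312, 352, 42]; [352, 42, 7]]·[α, β, γ]ᵀ = [-29418, -2980, -313]ᵀ.
Row-reducing yields α = -1591/1734, β = -139/14450, γ = 32126/21675.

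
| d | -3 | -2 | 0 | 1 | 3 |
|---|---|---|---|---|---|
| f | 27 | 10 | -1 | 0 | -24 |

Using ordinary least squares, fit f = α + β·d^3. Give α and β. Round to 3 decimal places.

α = 1.068, β = -0.952

From the data, Σ1 = 5, Σd^3 = -7, Σd^3·d^3 = 1523.
For Aᵀf: Σf = 12, Σd^3·f = -1457.
Normal equations: [[5, -7]; [-7, 1523]]·[α, β]ᵀ = [12, -1457]ᵀ.
Determinant 5·1523 − (-7)² = 7566.
α = (12·1523 − (-7)·(-1457))/7566 = 8077/7566; β = (5·(-1457) − (-7)·12)/7566 = -7201/7566.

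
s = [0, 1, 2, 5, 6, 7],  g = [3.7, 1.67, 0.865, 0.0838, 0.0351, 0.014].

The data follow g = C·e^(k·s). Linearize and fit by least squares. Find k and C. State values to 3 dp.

Linearized form: ln g = k·s + ln C. From the 6 transformed points,
Σs = 21.0000, Σ(s)² = 115.0000, Σln g = -8.4214, Σs·ln g = -62.1520.
Equations: 115.0000·k + 21.0000·ln C = -62.1520;  21.0000·k + 6·ln C = -8.4214.
Δ = 115.0000·6 − (21.0000)² = 249.0000; k = (-62.1520·6 − 21.0000·-8.4214)/249.0000 = -0.78740, ln C = (115.0000·-8.4214 − 21.0000·-62.1520)/249.0000 = 1.35232, so C = exp(1.35232) = 3.86637.

k = -0.787, C = 3.866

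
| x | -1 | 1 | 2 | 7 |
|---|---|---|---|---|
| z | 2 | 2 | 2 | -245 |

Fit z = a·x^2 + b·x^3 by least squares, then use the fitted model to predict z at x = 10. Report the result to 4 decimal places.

ẑ = -822.7442

The normal equations are: 2419·a + 16839·b = -11993;  16839·a + 117715·b = -84019.
Δ = 2419·117715 − 16839² = 1200664.
a = ((-11993)·117715 − 16839·(-84019))/1200664 = 1519973/600332; b = (2419·(-84019) − 16839·(-11993))/1200664 = -645917/600332.
At x = 10: ẑ = (1519973/600332)·(100) + (-645917/600332)·(1000) = -123479925/150083.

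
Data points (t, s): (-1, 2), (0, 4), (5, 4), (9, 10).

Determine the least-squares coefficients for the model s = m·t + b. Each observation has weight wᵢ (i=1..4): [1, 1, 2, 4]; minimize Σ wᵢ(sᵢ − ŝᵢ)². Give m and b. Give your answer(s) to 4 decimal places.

With design matrix X, XᵀWX = [[375, 45]; [45, 8]] and XᵀWs = [398, 54]ᵀ.
Eliminating b: 8·(row 1) − 45·(row 2) gives 975·m = 8·398 − 45·54 = 754, so m = 58/75.
Then b = (54 − 45·(58/75))/8 = 12/5.

m = 0.7733, b = 2.4000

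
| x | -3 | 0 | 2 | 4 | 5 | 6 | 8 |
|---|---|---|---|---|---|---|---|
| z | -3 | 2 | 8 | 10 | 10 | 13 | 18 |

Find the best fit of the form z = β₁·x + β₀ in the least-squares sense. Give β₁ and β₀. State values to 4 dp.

The normal equations are: 154·β₁ + 22·β₀ = 337;  22·β₁ + 7·β₀ = 58.
Eliminating β₀: 7·(row 1) − 22·(row 2) gives 594·β₁ = 7·337 − 22·58 = 1083, so β₁ = 361/198.
Then β₀ = (58 − 22·(361/198))/7 = 23/9.

β₁ = 1.8232, β₀ = 2.5556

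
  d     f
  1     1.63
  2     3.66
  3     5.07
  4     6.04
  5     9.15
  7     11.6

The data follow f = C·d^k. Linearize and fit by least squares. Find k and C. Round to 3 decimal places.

k = 1.000, C = 1.688

Linearized form: ln f = k·ln d + ln C. From the 6 transformed points,
Σln d = 6.7334, Σ(ln d)² = 9.9861, Σln f = 9.8725, Σln d·ln f = 13.5082.
Normal system: [[9.9861, 6.7334]; [6.7334, 6]]·[k, ln C]ᵀ = [13.5082, 9.8725]ᵀ.
Slope k = (n·Σln d·ln f − Σln d·Σln f)/(n·Σ(ln d)² − (Σln d)²) = (6·13.5082 − 6.7334·9.8725)/14.5777 = 0.99970; ln C = (Σln f − k·Σln d)/n = 0.52352, so C = exp(0.52352) = 1.68796.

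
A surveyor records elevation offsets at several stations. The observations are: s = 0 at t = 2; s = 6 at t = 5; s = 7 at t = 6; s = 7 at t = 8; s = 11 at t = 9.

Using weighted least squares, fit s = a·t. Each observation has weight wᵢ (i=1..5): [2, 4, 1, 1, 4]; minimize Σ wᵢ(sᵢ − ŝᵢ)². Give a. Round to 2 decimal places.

a = 1.15

Sums needed: Σwᵢ·t·t = 532.
Moment sums: Σwᵢ·t·s = 614.
Normal equations: [[532]]·[a]ᵀ = [614]ᵀ.
a = 614/532 = 1.15414.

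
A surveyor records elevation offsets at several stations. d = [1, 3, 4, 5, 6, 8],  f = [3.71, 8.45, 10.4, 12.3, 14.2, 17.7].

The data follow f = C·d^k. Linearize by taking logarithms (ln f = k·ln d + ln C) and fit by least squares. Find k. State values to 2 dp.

k = 0.75

Let Y = ln f. Fitting Y = k·ln d + ln C by least squares:
Σln d = 7.9655, Σ(ln d)² = 13.2535, Σln f = 13.8234, Σln d·ln f = 20.3595.
Normal system: [[13.2535, 7.9655]; [7.9655, 6]]·[k, ln C]ᵀ = [20.3595, 13.8234]ᵀ.
Δ = 13.2535·6 − (7.9655)² = 16.0713; k = (20.3595·6 − 7.9655·13.8234)/16.0713 = 0.74953, ln C = (13.2535·13.8234 − 7.9655·20.3595)/16.0713 = 1.30883.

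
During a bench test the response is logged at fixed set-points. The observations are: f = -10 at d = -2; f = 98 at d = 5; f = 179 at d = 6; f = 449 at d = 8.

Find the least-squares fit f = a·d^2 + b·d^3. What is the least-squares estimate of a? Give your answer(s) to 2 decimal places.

From the data, Σd^2·d^2 = 6033, Σd^2·d^3 = 43637, Σd^3·d^3 = 324489.
Moment sums: Σd^2·f = 37590, Σd^3·f = 280882.
So XᵀX·[a, b]ᵀ = Xᵀf: [[6033, 43637]; [43637, 324489]]·[a, b]ᵀ = [37590, 280882]ᵀ.
det = 6033·324489 − 43637² = 53454368.
a = (37590·324489 − 43637·280882)/53454368 = -1347871/1214872; b = (6033·280882 − 43637·37590)/53454368 = 13561569/13363592.

a = -1.11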